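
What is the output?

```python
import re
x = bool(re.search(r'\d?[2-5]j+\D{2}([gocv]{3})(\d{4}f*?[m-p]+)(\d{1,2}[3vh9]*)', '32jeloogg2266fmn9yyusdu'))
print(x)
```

False

The pattern matches optionally a digit, then a character in [2-5]; then one or more of a literal 'j', then exactly 2 of a non-digit; then exactly 3 of one of [gocv] (captured); then exactly 4 of a digit, then zero or more of a literal 'f' (lazy), then one or more of a character in [m-p] (captured); then 1 to 2 of a digit, then zero or more of one of [3vh9] (captured).
`search` walks the string left to right and returns the first match it finds.
Here nothing in the string fits, so the call returns None, and `bool(None)` is False.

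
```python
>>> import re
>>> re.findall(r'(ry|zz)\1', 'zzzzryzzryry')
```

A backreference is literal: `\1` must see the identical characters the first group matched.
With a single group, `findall` returns only what that group captured — 2 items.

['zz', 'ry']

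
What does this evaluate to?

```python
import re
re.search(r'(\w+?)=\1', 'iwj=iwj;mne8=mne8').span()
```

A backreference is literal: `\1` must see the identical characters the first group matched.
Unlike `match`, `search` isn't anchored — it looks for the pattern anywhere in the string.
The match spans [0:7] → 'iwj=iwj'.
Captured: group 1 = 'iwj'.

(0, 7)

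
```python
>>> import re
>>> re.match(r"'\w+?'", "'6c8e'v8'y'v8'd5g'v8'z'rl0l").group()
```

"'6c8e'"

With `match`, the pattern is implicitly anchored at the beginning.
The match spans [0:6] → "'6c8e'".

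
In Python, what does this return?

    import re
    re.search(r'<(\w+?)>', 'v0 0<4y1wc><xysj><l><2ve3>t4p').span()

(4, 11)

The match spans [4:11] → '<4y1wc>'.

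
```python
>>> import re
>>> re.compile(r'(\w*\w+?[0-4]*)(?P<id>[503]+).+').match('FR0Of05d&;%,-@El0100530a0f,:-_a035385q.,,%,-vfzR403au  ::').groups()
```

This matches zero or more of a word character, then one or more of a word character (lazy), then zero or more of a character in [0-4] (captured); then one or more of one of [503] (captured as 'id'); then one or more of any character.
With `match`, the pattern is implicitly anchored at the beginning.
The match spans [0:57] → 'FR0Of05d&;%,-@El0100530a0f,:-_a035385q.,,%,-vfzR403au  ::'.
Captured: group 1 = 'FR0Of0', group 2 = '5'.

('FR0Of0', '5')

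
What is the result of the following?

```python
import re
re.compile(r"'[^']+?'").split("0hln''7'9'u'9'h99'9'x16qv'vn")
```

["0hln'", '9', '9', '9', 'vn']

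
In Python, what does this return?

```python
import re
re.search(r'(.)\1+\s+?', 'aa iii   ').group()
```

'aa '

A backreference is literal: `\1` must see the identical characters the first group matched.
`re.search` scans for the first position where the pattern succeeds.
The match spans [0:3] → 'aa '.
Captured: group 1 = 'a'.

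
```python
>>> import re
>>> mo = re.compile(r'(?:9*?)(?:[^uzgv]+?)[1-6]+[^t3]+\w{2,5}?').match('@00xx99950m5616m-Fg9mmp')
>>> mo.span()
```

(0, 23)

`match` is anchored at position 0; if the pattern doesn't fit there, it returns None.
The match spans [0:23] → '@00xx99950m5616m-Fg9mmp'.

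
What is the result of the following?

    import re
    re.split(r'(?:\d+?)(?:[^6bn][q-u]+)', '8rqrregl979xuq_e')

Pattern: one or more of a digit (lazy) (non-capturing group); then any character except [6bn], then one or more of a character in [q-u] (non-capturing group).
`split` removes every match and returns the 3 fragments in between.

['', 'egl', '_e']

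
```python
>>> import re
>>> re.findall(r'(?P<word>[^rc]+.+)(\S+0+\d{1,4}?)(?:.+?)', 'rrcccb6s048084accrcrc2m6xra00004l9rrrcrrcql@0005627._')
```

[('b6s048084accrcrc2m6xra00004l9rrrcrrcql@0', '005')]

Pattern: one or more of any character except [rc], then one or more of any character (captured as 'word'); then one or more of a non-whitespace character, then one or more of a literal '0', then 1 to 4 of a digit (lazy) (captured); then one or more of any character (lazy) (non-capturing group).
The `?` after the quantifier makes it lazy — it takes as little as possible before letting the rest of the pattern try.
Scanning left to right: at [5:49] match 'b6s048084accrcrc2m6xra00004l9rrrcrrcql@00056', groups = ('b6s048084accrcrc2m6xra00004l9rrrcrrcql@0', '005').
With 2 capturing groups, `findall` returns a 2-tuple per match.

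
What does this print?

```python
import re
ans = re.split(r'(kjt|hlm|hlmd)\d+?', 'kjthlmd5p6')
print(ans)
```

With a capturing group present, the delimiter's captured portion is kept in the result list.

['kjt', 'hlmd', 'p6']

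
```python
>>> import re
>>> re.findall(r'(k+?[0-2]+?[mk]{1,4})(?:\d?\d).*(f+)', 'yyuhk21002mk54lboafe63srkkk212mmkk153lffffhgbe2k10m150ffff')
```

[('k21002mk', 'f')]

This matches one or more of the literal 'k' (lazy), then one or more of a character in [0-2] (lazy), then 1 to 4 of one of [mk] (captured); then optionally a digit, then a digit (non-capturing group); then zero or more of any character; then one or more of a literal 'f' (captured).
Matches: at [4:58] match 'k21002mk54lboafe63srkkk212mmkk153lffffhgbe2k10m150ffff', groups = ('k21002mk', 'f').
Multiple groups make `findall` return tuples — one 2-tuple for the one match.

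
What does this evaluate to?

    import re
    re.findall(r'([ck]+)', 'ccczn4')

The pattern matches one or more of one of [ck] (captured).
Scanning left to right: at [0:3] match 'ccc', group 1 = 'ccc'.
With a single group, `findall` returns only what that group captured — 1 item.

['ccc']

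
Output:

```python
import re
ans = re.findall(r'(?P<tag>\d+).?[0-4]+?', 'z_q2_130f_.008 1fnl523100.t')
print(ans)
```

The pattern matches one or more of a digit (captured as 'tag'); then optionally any character, then one or more of a character in [0-4] (lazy).
A non-greedy quantifier consumes as few characters as it can — just enough that the remainder of the pattern still matches from where it stops; whatever follows it matches normally.
Matches: at [3:6] match '2_1', group 1 = '2'; at [6:8] match '30', group 1 = '3'; at [11:16] match '008 1', group 1 = '008'; at [19:25] match '523100', group 1 = '52310'.
`findall` collects group 1 from each match (4 total).

['2', '3', '008', '52310']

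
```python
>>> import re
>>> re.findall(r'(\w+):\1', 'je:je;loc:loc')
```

['je', 'loc']

`\1` has to match the exact text group 1 already captured.
`findall` collects group 1 from each match (2 total).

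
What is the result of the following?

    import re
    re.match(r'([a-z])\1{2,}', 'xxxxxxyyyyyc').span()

`match` is anchored at position 0; if the pattern doesn't fit there, it returns None.
The match spans [0:6] → 'xxxxxx'.

(0, 6)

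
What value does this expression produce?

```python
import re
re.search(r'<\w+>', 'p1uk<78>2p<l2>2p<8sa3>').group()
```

`search` walks the string left to right and returns the first match it finds.
The match spans [4:8] → '<78>'.

'<78>'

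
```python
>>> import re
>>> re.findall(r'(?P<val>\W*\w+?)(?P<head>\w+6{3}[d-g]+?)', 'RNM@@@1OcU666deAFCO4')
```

[('@@@1', 'OcU666d')]

The pattern matches zero or more of a non-word character, then one or more of a word character (lazy) (captured as 'val'); then one or more of a word character, then exactly 3 of a literal '6', then one or more of a character in [d-g] (lazy) (captured as 'head').
Lazy quantifiers expand one character at a time until the remainder of the pattern can match.
Matches: at [3:14] match '@@@1OcU666d', groups = ('@@@1', 'OcU666d').
2 groups means the one result is a tuple of 2 captured strings — 1 here.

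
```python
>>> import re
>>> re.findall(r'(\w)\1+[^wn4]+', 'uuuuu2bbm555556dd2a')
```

['u']

After group 1 captures some text, `\1` only succeeds where that same text appears again.
Walking the string: at [0:19] match 'uuuuu2bbm555556dd2a', group 1 = 'u'.
Because there's exactly one group, `findall` drops the full match and keeps group 1 from the one hit.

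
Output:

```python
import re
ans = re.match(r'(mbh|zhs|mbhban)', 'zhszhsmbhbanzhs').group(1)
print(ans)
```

`re.match` won't scan ahead — the pattern has to work from the very first character.
The match spans [0:3] → 'zhs'.
Captured: group 1 = 'zhs'.

zhs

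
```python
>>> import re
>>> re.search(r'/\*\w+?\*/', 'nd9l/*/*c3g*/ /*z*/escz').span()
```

(6, 13)

The match spans [6:13] → '/*c3g*/'.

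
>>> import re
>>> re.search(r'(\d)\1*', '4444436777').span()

(0, 5)

A backreference is literal: `\1` must see the identical characters the first group matched.
Unlike `match`, `search` isn't anchored — it looks for the pattern anywhere in the string.
The match spans [0:5] → '44444'.
Captured: group 1 = '4'.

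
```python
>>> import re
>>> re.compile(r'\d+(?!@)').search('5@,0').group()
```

A negative assertion filters positions out without eating any characters.
`re.search` tries every starting position until one works.
The match spans [3:4] → '0'.

'0'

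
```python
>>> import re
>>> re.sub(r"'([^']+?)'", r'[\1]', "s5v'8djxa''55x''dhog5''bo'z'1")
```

"s5v[8djxa][55x][dhog5][bo]z'1"

The replacement refers to a captured group, so each match is rewritten using its own captured text.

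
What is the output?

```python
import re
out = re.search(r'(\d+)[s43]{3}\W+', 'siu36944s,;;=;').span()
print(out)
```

The pattern matches one or more of a digit (captured); then exactly 3 of one of [s43]; then one or more of a non-word character.
The match spans [3:14] → '36944s,;;=;'.

(3, 14)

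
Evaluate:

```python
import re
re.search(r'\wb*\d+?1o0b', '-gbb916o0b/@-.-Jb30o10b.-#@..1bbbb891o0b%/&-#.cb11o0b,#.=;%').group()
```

The pattern matches a word character, then zero or more of a literal 'b'; then one or more of a digit (lazy), then the literal '1o', then the literal '0b'.
The match spans [29:40] → '1bbbb891o0b'.

'1bbbb891o0b'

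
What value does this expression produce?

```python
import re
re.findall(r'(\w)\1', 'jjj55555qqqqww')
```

A backreference is literal: `\1` must see the identical characters the first group matched.
Walking the string: at [0:2] match 'jj', group 1 = 'j'; at [3:5] match '55', group 1 = '5'; at [5:7] match '55', group 1 = '5'; at [8:10] match 'qq', group 1 = 'q'; at [10:12] match 'qq', group 1 = 'q'; ….
One capturing group, so `findall` returns just the captured substring from each match — 6 in all.

['j', '5', '5', 'q', 'q', 'w']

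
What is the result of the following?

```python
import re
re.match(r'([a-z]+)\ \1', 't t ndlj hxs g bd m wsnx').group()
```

A backreference is literal: `\1` must see the identical characters the first group matched.
`re.match` won't scan ahead — the pattern has to work from the very first character.
The match spans [0:3] → 't t'.
Captured: group 1 = 't'.

't t'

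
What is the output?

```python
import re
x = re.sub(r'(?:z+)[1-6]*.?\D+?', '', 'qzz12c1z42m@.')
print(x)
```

q1.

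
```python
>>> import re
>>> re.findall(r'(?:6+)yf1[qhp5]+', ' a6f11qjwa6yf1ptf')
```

This matches one or more of a literal '6' (non-capturing group); then the literal 'yf1', then one or more of one of [qhp5].
With no groups in the pattern, `findall` gives back each whole match — 1 here.

['6yf1p']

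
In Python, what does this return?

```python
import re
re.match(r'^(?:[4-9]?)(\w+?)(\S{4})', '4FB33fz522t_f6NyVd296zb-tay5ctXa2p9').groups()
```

The match spans [0:6] → '4FB33f'.
Captured: group 1 = 'F', group 2 = 'B33f'.

('F', 'B33f')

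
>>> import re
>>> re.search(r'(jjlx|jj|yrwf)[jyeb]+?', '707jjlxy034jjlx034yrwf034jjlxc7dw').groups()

('jjlx',)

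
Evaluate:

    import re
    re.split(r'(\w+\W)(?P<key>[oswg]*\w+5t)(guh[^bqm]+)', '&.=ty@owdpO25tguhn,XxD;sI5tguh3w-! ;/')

['&.=', 'ty@', 'owdpO25t', 'guhn,XxD;sI5tguh3w-! ;/', '']

This matches one or more of a word character, then a non-word character (captured); then zero or more of one of [oswg], then one or more of a word character, then the literal '5t' (captured as 'key'); then the literal 'guh', then one or more of any character except [bqm] (captured).
Matches to split on: at [3:37] → 'ty@owdpO25tguhn,XxD;sI5tguh3w-! ;/'.
`re.split` interleaves the captured-group text with the surrounding fragments.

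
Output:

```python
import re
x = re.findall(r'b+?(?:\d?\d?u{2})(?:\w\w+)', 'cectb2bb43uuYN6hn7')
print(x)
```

['bb43uuYN6hn7']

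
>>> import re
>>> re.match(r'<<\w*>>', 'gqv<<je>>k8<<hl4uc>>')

With `match`, the pattern is implicitly anchored at the beginning.
Here the string doesn't start with a match, so the call returns None.

None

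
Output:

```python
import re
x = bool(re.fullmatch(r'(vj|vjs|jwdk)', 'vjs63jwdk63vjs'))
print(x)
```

For `fullmatch`, every character of the input must be accounted for by the pattern.
Here the pattern can't cover the whole string, so the call returns None, and `bool(None)` is False.

False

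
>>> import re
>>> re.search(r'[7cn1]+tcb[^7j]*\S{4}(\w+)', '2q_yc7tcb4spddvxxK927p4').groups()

The match spans [4:23] → 'c7tcb4spddvxxK927p4'.
Captured: group 1 = '4'.

('4',)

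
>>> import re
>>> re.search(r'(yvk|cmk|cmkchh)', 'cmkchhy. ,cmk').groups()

('cmk',)

Alternation tries branches left to right and keeps the first one that lets the overall match succeed at that position.
`search` walks the string left to right and returns the first match it finds.
The match spans [0:3] → 'cmk'.
Captured: group 1 = 'cmk'.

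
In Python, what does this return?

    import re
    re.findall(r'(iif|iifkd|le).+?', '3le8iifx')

Walking the string: at [1:4] match 'le8', group 1 = 'le'; at [4:8] match 'iifx', group 1 = 'iif'.
Because there's exactly one group, `findall` drops the full match and keeps group 1 from each hit.

['le', 'iif']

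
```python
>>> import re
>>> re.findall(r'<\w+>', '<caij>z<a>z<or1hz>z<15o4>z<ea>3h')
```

['<caij>', '<a>', '<or1hz>', '<15o4>', '<ea>']

Matches: at [0:6] → '<caij>'; at [7:10] → '<a>'; at [11:18] → '<or1hz>'; at [19:25] → '<15o4>'; at [26:30] → '<ea>'.
No capturing groups, so `findall` returns the 5 full match strings.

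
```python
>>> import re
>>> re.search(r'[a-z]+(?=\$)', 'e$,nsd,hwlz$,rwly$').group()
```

'e'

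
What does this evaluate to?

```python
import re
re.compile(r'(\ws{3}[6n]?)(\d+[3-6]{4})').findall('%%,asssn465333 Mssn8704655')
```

[('asssn', '465333')]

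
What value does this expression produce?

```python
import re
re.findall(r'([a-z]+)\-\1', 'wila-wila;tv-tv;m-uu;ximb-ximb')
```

`\1` is not a pattern — it's the concrete string captured by group 1, re-applied verbatim.
Matches: at [0:9] match 'wila-wila', group 1 = 'wila'; at [10:15] match 'tv-tv', group 1 = 'tv'; at [21:30] match 'ximb-ximb', group 1 = 'ximb'.
With a single group, `findall` returns only what that group captured — 3 items.

['wila', 'tv', 'ximb']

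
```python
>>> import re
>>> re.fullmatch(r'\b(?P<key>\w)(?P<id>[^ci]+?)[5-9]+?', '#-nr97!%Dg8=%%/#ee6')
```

`fullmatch` succeeds only if the pattern covers the string from start to end.
Here the pattern can't cover the whole string, so the call returns None.

None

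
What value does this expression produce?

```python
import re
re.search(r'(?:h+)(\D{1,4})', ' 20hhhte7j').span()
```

(3, 8)

The pattern matches one or more of a literal 'h' (non-capturing group); then 1 to 4 of a non-digit (captured).
`re.search` scans for the first position where the pattern succeeds.
The match spans [3:8] → 'hhhte'.
Captured: group 1 = 'te'.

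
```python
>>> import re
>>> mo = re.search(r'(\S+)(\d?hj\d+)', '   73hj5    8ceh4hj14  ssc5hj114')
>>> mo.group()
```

Pattern: one or more of a non-whitespace character (captured); then optionally a digit, then the literal 'hj', then one or more of a digit (captured).
`search` walks the string left to right and returns the first match it finds.
The match spans [3:8] → '73hj5'.
Captured: group 1 = '73', group 2 = 'hj5'.

'73hj5'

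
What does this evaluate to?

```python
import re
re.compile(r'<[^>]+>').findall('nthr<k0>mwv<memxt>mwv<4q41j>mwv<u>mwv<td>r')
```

['<k0>', '<memxt>', '<4q41j>', '<u>', '<td>']

With no groups in the pattern, `findall` gives back each whole match — 5 here.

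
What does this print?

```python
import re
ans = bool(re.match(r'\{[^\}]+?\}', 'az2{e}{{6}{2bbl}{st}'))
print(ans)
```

`re.match` won't scan ahead — the pattern has to work from the very first character.
Here the string doesn't start with a match, so the call returns None, and `bool(None)` is False.

False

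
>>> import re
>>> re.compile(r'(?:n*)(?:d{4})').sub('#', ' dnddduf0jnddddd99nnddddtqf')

Pattern: zero or more of a literal 'n' (non-capturing group); then exactly 4 of a literal 'd' (non-capturing group).
Each match is replaced by '#'.

' dnddduf0j#d99#tqf'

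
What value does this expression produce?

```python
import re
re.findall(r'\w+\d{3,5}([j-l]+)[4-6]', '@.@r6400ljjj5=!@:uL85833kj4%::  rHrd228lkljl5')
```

The pattern matches one or more of a word character, then 3 to 5 of a digit; then one or more of a character in [j-l] (captured); then a character in [4-6].
With a single group, `findall` returns only what that group captured — 3 items.

['ljjj', 'kj', 'lkljl']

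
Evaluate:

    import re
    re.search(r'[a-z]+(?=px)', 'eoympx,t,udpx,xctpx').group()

'eoym'

The positive lookaround only admits positions where the adjacent text matches; those characters stay outside the span.
The match spans [0:4] → 'eoym'.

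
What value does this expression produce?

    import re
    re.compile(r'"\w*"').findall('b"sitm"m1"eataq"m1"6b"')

['"sitm"', '"eataq"', '"6b"']

No capturing groups, so `findall` returns the 3 full match strings.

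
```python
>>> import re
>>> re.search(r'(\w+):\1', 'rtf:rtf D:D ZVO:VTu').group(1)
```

'rtf'

`\1` has to match the exact text group 1 already captured.
`re.search` scans for the first position where the pattern succeeds.
The match spans [0:7] → 'rtf:rtf'.
Captured: group 1 = 'rtf'.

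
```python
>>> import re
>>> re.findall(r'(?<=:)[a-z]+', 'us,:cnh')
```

The lookaround is zero-width — it requires the adjacent text to match without consuming it, so the asserted text isn't part of the match.
Walking the string: at [4:7] → 'cnh'.
No capturing groups, so `findall` returns the 1 full match string.

['cnh']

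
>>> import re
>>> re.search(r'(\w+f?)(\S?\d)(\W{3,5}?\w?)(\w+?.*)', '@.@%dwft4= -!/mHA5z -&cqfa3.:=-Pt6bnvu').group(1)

The match spans [4:38] → 'dwft4= -!/mHA5z -&cqfa3.:=-Pt6bnvu'.
Captured: group 1 = 'dwft', group 2 = '4', group 3 = '= -!/m', group 4 = 'HA5z -&cqfa3.:=-Pt6bnvu'.

'dwft'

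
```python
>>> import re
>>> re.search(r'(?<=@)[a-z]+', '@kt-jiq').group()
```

The `(?=…)`/`(?<=…)` assertion just peeks at neighbouring text; it doesn't advance the match position.
`search` walks the string left to right and returns the first match it finds.
The match spans [1:3] → 'kt'.

'kt'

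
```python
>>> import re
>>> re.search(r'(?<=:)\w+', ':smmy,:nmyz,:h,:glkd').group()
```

Because the assertion is zero-width, the text it checks is not consumed and won't appear in the result.
`re.search` scans for the first position where the pattern succeeds.
The match spans [1:5] → 'smmy'.

'smmy'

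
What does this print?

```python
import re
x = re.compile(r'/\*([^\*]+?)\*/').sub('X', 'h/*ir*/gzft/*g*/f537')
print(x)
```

hXgzftXf537

Matches: at [1:7] → '/*ir*/'; at [11:16] → '/*g*/'.
`sub` substitutes 'X' at each match site.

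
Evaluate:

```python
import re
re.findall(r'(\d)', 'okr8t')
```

['8']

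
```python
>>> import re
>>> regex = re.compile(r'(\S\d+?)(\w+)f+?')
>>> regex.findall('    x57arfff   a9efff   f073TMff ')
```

This matches a non-whitespace character, then one or more of a digit (lazy) (captured); then one or more of a word character (captured); then one or more of a literal 'f' (lazy).
Lazy quantifiers expand one character at a time until the remainder of the pattern can match.
Walking the string: at [4:12] match 'x57arfff', groups = ('x5', '7arff'); at [15:21] match 'a9efff', groups = ('a9', 'eff'); at [24:32] match 'f073TMff', groups = ('f0', '73TMf').
With 2 capturing groups, `findall` returns a 2-tuple per match.

[('x5', '7arff'), ('a9', 'eff'), ('f0', '73TMf')]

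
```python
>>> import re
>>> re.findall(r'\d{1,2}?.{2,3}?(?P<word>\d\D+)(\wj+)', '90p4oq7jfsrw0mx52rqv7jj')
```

[('4oq', '7j'), ('2rqv', '7jj')]

The pattern matches 1 to 2 of a digit (lazy), then 2 to 3 of any character (lazy); then a digit, then one or more of a non-digit (captured as 'word'); then a word character, then one or more of the literal 'j' (captured).
Walking the string: at [0:8] match '90p4oq7j', groups = ('4oq', '7j'); at [12:23] match '0mx52rqv7jj', groups = ('2rqv', '7jj').
2 groups means each result is a tuple of 2 captured strings — 2 here.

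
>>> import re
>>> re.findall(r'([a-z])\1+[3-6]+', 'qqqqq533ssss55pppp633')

['q', 's', 'p']

The backreference `\1` re-matches whatever the first group consumed, character for character.
One capturing group, so `findall` returns just the captured substring from each match — 3 in all.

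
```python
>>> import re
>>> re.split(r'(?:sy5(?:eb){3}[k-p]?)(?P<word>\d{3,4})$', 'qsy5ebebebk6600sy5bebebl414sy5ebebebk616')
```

['qsy5ebebebk6600sy5bebebl414', '616', '']

Pattern: the literal 'sy5', then the literal 'eb' repeated 3 times, then optionally a character in [k-p] (non-capturing group); then 3 to 4 of a digit (captured as 'word'); then anchored at the end.
With a capturing group present, the delimiter's captured portion is kept in the result list.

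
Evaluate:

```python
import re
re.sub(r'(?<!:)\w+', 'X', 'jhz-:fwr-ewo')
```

'X-:fX-X'

The negative lookaround is zero-width — it rules out positions where the adjacent text would match, without consuming anything.
Matches: at [0:3] → 'jhz'; at [6:8] → 'wr'; at [9:12] → 'ewo'.
`sub` substitutes 'X' at each match site.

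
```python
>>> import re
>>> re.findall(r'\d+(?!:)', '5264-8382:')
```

['5264', '838']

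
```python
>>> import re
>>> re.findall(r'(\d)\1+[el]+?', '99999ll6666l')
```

['9', '6']

A backreference is literal: `\1` must see the identical characters the first group matched.
With a single group, `findall` returns only what that group captured — 2 items.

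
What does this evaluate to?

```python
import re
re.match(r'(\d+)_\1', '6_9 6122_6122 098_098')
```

None

`match` is anchored at position 0; if the pattern doesn't fit there, it returns None.
Here the string doesn't start with a match, so the call returns None.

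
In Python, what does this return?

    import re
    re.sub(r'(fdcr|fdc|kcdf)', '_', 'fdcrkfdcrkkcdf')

Alternation tries branches left to right and keeps the first one that lets the overall match succeed at that position.
Matches: at [0:4] → 'fdcr'; at [5:9] → 'fdcr'; at [10:14] → 'kcdf'.
Each match is replaced by '_'.

'_k_k_'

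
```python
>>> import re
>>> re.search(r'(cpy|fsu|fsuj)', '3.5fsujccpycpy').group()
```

'fsu'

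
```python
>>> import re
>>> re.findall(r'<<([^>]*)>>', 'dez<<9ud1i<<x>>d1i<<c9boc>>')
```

['9ud1i<<x', 'c9boc']

Walking the string: at [3:15] match '<<9ud1i<<x>>', group 1 = '9ud1i<<x'; at [18:27] match '<<c9boc>>', group 1 = 'c9boc'.
One capturing group, so `findall` returns just the captured substring from each match — 2 in all.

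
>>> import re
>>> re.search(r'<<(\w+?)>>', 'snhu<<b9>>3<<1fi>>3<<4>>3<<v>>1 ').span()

(4, 10)

`re.search` scans for the first position where the pattern succeeds.
The match spans [4:10] → '<<b9>>'.
Captured: group 1 = 'b9'.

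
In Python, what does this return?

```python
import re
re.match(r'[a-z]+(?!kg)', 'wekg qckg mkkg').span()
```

(0, 4)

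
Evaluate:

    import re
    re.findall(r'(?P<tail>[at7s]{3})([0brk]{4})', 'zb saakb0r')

[('saa', 'kb0r')]

Pattern: exactly 3 of one of [at7s] (captured as 'tail'); then exactly 4 of one of [0brk] (captured).
`findall` packs the 2 group values into a tuple for every match.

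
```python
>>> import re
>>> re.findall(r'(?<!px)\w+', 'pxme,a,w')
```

The negative lookahead/lookbehind blocks any match where the forbidden context is present.
Matches: at [0:4] → 'pxme'; at [5:6] → 'a'; at [7:8] → 'w'.
`findall` yields the raw match text (3 of them) because the pattern has no groups.

['pxme', 'a', 'w']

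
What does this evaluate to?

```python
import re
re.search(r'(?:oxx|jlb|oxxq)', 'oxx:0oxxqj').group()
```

`re.search` tries every starting position until one works.
The match spans [0:3] → 'oxx'.

'oxx'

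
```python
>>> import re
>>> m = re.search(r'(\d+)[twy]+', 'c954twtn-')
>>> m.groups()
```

('954',)

Pattern: one or more of a digit (captured); then one or more of one of [twy].
`search` walks the string left to right and returns the first match it finds.
The match spans [1:7] → '954twt'.
Captured: group 1 = '954'.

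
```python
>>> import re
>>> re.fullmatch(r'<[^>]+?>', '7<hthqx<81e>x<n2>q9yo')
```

`re.fullmatch` requires the pattern to consume the entire string.
Here the pattern can't cover the whole string, so the call returns None.

None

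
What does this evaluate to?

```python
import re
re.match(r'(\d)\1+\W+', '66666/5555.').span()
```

`\1` has to match the exact text group 1 already captured.
With `match`, the pattern is implicitly anchored at the beginning.
The match spans [0:6] → '66666/'.
Captured: group 1 = '6'.

(0, 6)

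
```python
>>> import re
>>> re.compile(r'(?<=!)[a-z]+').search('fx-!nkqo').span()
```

(4, 8)

Because the assertion is zero-width, the text it checks is not consumed and won't appear in the result.
The match spans [4:8] → 'nkqo'.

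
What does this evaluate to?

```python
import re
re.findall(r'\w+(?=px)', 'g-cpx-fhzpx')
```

Lookahead/lookbehind check context without consuming it, so the matched span excludes the asserted characters.
Scanning left to right: at [2:3] → 'c'; at [6:9] → 'fhz'.
Since nothing is captured, `findall` lists the 2 matched substrings directly.

['c', 'fhz']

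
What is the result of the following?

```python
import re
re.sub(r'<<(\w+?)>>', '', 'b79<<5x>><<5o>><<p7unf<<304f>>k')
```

Matches: at [3:9] → '<<5x>>'; at [9:15] → '<<5o>>'; at [22:30] → '<<304f>>'.
`sub` substitutes '' at each match site.

'b79<<p7unfk'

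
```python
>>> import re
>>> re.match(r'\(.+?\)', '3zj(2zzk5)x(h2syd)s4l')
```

None

`match` is anchored at position 0; if the pattern doesn't fit there, it returns None.
Here the pattern fails at index 0, so the call returns None.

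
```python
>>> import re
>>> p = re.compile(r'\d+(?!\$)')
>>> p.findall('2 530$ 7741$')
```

A negative assertion filters positions out without eating any characters.
Walking the string: at [0:1] → '2'; at [2:4] → '53'; at [7:10] → '774'.
`findall` yields the raw match text (3 of them) because the pattern has no groups.

['2', '53', '774']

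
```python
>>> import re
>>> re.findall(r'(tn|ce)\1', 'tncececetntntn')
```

After group 1 captures some text, `\1` only succeeds where that same text appears again.
Because there's exactly one group, `findall` drops the full match and keeps group 1 from each hit.

['ce', 'tn']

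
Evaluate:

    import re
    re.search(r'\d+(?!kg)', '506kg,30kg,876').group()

'50'

Because the assertion is negative and zero-width, positions next to the forbidden text are skipped.
The match spans [0:2] → '50'.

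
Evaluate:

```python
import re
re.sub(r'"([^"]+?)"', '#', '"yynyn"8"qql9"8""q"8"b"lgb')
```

'#8#8"#8#lgb'

Matches: at [0:7] → '"yynyn"'; at [8:14] → '"qql9"'; at [16:19] → '"q"'; at [20:23] → '"b"'.
`sub` substitutes '#' at each match site.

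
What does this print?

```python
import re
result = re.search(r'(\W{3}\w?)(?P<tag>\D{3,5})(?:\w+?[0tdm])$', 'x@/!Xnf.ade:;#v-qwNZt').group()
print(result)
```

:;#v-qwNZt

This matches exactly 3 of a non-word character, then optionally a word character (captured); then 3 to 5 of a non-digit (captured as 'tag'); then one or more of a word character (lazy), then one of [0tdm] (non-capturing group); then anchored at the end.
Unlike `match`, `search` isn't anchored — it looks for the pattern anywhere in the string.
The match spans [11:21] → ':;#v-qwNZt'.
Captured: group 1 = ':;#v', group 2 = '-qwN'.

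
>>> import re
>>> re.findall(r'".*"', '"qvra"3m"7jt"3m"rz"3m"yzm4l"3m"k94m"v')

`findall` yields the raw match text (1 of them) because the pattern has no groups.

['"qvra"3m"7jt"3m"rz"3m"yzm4l"3m"k94m"']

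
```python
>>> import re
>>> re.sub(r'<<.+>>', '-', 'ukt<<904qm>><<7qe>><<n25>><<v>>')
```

'ukt-'

Matches: at [3:31] → '<<904qm>><<7qe>><<n25>><<v>>'.
Every occurrence is swapped for '-'.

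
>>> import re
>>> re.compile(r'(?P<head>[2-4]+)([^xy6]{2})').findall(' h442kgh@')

This matches one or more of a character in [2-4] (captured as 'head'); then exactly 2 of any character except [xy6] (captured).
Matches: at [2:7] match '442kg', groups = ('442', 'kg').
`findall` packs the 2 group values into a tuple for every match.

[('442', 'kg')]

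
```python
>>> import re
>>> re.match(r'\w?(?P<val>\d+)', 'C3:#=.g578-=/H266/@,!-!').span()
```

With `match`, the pattern is implicitly anchored at the beginning.
The match spans [0:2] → 'C3'.

(0, 2)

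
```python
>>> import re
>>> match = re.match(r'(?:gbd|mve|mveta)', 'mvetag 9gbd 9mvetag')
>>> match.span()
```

`re.match` won't scan ahead — the pattern has to work from the very first character.
The match spans [0:3] → 'mve'.

(0, 3)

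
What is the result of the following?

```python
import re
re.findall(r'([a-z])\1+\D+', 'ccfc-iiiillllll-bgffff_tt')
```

['c']

After group 1 captures some text, `\1` only succeeds where that same text appears again.
Scanning left to right: at [0:25] match 'ccfc-iiiillllll-bgffff_tt', group 1 = 'c'.
With a single group, `findall` returns only what that group captured — 1 item.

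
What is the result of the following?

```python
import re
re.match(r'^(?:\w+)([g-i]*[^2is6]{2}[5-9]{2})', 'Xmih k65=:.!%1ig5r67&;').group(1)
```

' k65'

The match spans [0:8] → 'Xmih k65'.
Captured: group 1 = ' k65'.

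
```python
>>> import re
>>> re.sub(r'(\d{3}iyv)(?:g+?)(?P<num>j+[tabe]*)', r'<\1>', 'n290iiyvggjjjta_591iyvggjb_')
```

'n290iiyvggjjjta_<591iyv>_'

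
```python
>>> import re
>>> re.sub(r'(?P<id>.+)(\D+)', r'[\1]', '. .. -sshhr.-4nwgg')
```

`\1` in the replacement pulls in group 1's text for each match.

'[. .. -sshhr.-4nwg]'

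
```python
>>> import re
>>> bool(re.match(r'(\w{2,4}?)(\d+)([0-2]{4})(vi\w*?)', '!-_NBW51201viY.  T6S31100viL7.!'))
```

False

Pattern: 2 to 4 of a word character (lazy) (captured); then one or more of a digit (captured); then exactly 4 of a character in [0-2] (captured); then the literal 'vi', then zero or more of a word character (lazy) (captured).
`re.match` only tries the pattern at the start of the string.
Here position 0 doesn't satisfy it, so the call returns None, and `bool(None)` is False.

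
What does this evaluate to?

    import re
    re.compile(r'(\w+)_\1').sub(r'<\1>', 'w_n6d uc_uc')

`\1` has to match the exact text group 1 already captured.
Matches: at [6:11] → 'uc_uc'.
`\1` in the replacement pulls in group 1's text for each match.

'w_n6d <uc>'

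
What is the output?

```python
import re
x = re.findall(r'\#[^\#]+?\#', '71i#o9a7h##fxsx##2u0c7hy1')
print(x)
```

['#o9a7h#', '#fxsx#']

Matches: at [3:10] → '#o9a7h#'; at [10:16] → '#fxsx#'.
Since nothing is captured, `findall` lists the 2 matched substrings directly.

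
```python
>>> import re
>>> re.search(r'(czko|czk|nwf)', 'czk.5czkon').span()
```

(0, 3)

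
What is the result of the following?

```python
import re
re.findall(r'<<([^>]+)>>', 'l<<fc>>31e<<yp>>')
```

Walking the string: at [1:7] match '<<fc>>', group 1 = 'fc'; at [10:16] match '<<yp>>', group 1 = 'yp'.
One capturing group, so `findall` returns just the captured substring from each match — 2 in all.

['fc', 'yp']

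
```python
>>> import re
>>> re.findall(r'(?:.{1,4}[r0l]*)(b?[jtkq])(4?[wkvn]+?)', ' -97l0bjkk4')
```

[('bj', 'k')]

A `+?`/`*?`/`{m,n}?` starts at its minimum and grows only as far as needed for what follows to match.
Multiple groups make `findall` return tuples — one 2-tuple for the one match.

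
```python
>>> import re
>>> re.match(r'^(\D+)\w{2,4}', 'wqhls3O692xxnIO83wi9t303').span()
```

Pattern: anchored at the start of the string; then one or more of a non-digit (captured); then 2 to 4 of a word character.
`match` is anchored at position 0; if the pattern doesn't fit there, it returns None.
The match spans [0:9] → 'wqhls3O69'.
Captured: group 1 = 'wqhls'.

(0, 9)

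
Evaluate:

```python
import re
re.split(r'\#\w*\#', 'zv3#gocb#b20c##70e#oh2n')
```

`split` removes every match and returns the 3 fragments in between.

['zv3', 'b20c', '70e#oh2n']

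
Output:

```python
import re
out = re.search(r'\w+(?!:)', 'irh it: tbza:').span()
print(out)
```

The negative lookaround is zero-width — it rules out positions where the adjacent text would match, without consuming anything.
`re.search` scans for the first position where the pattern succeeds.
The match spans [0:3] → 'irh'.

(0, 3)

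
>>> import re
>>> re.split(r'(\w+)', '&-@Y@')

['&-@', 'Y', '@']

Pattern: one or more of a word character (captured).
Matches to split on: at [3:4] → 'Y'.
Because the pattern has a capturing group, `split` also inserts each captured text between the pieces.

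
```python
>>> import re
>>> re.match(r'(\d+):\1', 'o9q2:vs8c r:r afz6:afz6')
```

None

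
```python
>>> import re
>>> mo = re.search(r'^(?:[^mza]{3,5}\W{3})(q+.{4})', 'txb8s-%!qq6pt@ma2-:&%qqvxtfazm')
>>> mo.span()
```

Pattern: anchored at the start of the string; then 3 to 5 of any character except [mza], then exactly 3 of a non-word character (non-capturing group); then one or more of a literal 'q', then exactly 4 of any character (captured).
`re.search` scans for the first position where the pattern succeeds.
The match spans [0:14] → 'txb8s-%!qq6pt@'.
Captured: group 1 = 'qq6pt@'.

(0, 14)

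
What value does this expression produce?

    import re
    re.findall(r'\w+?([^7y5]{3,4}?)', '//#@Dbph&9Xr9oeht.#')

This matches one or more of a word character (lazy); then 3 to 4 of any character except [7y5] (lazy) (captured).
A `+?`/`*?`/`{m,n}?` starts at its minimum and grows only as far as needed for what follows to match.
Matches: at [4:8] match 'Dbph', group 1 = 'bph'; at [9:13] match '9Xr9', group 1 = 'Xr9'; at [13:17] match 'oeht', group 1 = 'eht'.
`findall` collects group 1 from each match (3 total).

['bph', 'Xr9', 'eht']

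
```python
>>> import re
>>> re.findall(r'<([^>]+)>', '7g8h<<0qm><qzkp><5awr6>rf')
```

['<0qm', 'qzkp', '5awr6']

Matches: at [4:10] match '<<0qm>', group 1 = '<0qm'; at [10:16] match '<qzkp>', group 1 = 'qzkp'; at [16:23] match '<5awr6>', group 1 = '5awr6'.
One capturing group, so `findall` returns just the captured substring from each match — 3 in all.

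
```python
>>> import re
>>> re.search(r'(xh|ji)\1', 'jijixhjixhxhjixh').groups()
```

The match spans [0:4] → 'jiji'.
Captured: group 1 = 'ji'.

('ji',)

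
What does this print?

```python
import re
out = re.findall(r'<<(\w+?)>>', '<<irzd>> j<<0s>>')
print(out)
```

['irzd', '0s']

Matches: at [0:8] match '<<irzd>>', group 1 = 'irzd'; at [10:16] match '<<0s>>', group 1 = '0s'.
Because there's exactly one group, `findall` drops the full match and keeps group 1 from each hit.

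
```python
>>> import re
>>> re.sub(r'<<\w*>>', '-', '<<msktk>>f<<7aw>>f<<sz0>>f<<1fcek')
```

Every occurrence is swapped for '-'.

'-f-f-f<<1fcek'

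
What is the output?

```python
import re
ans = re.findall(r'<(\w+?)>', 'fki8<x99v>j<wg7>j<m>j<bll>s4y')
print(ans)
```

Matches: at [4:10] match '<x99v>', group 1 = 'x99v'; at [11:16] match '<wg7>', group 1 = 'wg7'; at [17:20] match '<m>', group 1 = 'm'; at [21:26] match '<bll>', group 1 = 'bll'.
With a single group, `findall` returns only what that group captured — 4 items.

['x99v', 'wg7', 'm', 'bll']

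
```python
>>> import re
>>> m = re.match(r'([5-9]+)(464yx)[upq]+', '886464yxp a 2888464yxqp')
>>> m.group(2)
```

This matches one or more of a character in [5-9] (captured); then the literal '464', then the literal 'yx' (captured); then one or more of one of [upq].
`re.match` only tries the pattern at the start of the string.
The match spans [0:9] → '886464yxp'.
Captured: group 1 = '886', group 2 = '464yx'.

'464yx'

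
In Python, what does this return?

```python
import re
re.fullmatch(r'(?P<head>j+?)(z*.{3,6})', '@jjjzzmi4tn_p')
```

None

The pattern matches one or more of a literal 'j' (lazy) (captured as 'head'); then zero or more of a literal 'z', then 3 to 6 of any character (captured).
For `fullmatch`, every character of the input must be accounted for by the pattern.
Here the string isn't matched end-to-end, so the call returns None.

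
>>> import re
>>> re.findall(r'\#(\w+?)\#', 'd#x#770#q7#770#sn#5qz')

Matches: at [1:4] match '#x#', group 1 = 'x'; at [7:11] match '#q7#', group 1 = 'q7'; at [14:18] match '#sn#', group 1 = 'sn'.
One capturing group, so `findall` returns just the captured substring from each match — 3 in all.

['x', 'q7', 'sn']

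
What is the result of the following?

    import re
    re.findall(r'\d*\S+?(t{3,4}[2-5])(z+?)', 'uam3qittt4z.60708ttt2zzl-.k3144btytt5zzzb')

[('ttt4', 'z'), ('ttt2', 'z')]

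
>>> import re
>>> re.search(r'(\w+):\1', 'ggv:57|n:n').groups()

('n',)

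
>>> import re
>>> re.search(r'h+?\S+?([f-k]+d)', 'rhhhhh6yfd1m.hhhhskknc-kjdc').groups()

('fd',)

This matches one or more of a literal 'h' (lazy), then one or more of a non-whitespace character (lazy); then one or more of a character in [f-k], then the literal 'd' (captured).
With the lazy modifier that quantifier settles for the fewest repetitions that let the rest of the pattern succeed (the atoms after it are unaffected and can still be greedy).
`search` walks the string left to right and returns the first match it finds.
The match spans [1:10] → 'hhhhh6yfd'.
Captured: group 1 = 'fd'.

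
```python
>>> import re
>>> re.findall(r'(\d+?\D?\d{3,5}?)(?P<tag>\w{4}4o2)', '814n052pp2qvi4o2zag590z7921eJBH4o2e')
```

The pattern matches one or more of a digit (lazy), then optionally a non-digit, then 3 to 5 of a digit (lazy) (captured); then exactly 4 of a word character, then the literal '4o2' (captured as 'tag').
Matches: at [19:34] match '590z7921eJBH4o2', groups = ('590z7921', 'eJBH4o2').
`findall` packs the 2 group values into a tuple for every match.

[('590z7921', 'eJBH4o2')]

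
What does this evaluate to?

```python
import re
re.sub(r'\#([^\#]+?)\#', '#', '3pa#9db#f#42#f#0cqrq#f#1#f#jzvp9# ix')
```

Matches: at [3:8] → '#9db#'; at [9:13] → '#42#'; at [14:21] → '#0cqrq#'; at [22:25] → '#1#'; at [26:33] → '#jzvp9#'.
Each match is replaced by '#'.

'3pa#f#f#f#f# ix'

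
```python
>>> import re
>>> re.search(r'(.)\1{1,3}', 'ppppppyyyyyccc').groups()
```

A backreference is literal: `\1` must see the identical characters the first group matched.
`re.search` scans for the first position where the pattern succeeds.
The match spans [0:4] → 'pppp'.
Captured: group 1 = 'p'.

('p',)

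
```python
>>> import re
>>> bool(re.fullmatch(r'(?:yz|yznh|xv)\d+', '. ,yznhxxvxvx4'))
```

False

`re.fullmatch` requires the pattern to consume the entire string.
Here the pattern can't cover the whole string, so the call returns None, and `bool(None)` is False.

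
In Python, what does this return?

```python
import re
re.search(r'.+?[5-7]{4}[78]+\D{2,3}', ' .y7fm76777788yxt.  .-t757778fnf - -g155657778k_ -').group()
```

This matches one or more of any character (lazy); then exactly 4 of a character in [5-7]; then one or more of one of [78]; then 2 to 3 of a non-digit.
The match spans [0:17] → ' .y7fm76777788yxt'.

' .y7fm76777788yxt'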